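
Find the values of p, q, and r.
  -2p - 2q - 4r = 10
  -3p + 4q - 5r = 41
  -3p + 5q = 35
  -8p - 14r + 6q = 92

Row-reduce the augmented matrix:
R1 ← R1 / (-2).
R2 ← R2 + 3·R1.
R3 ← R3 + 3·R1.
R4 ← R4 + 8·R1.
R2 ← R2 / (7).
R1 ← R1 − 1·R2.
R3 ← R3 − 8·R2.
R4 ← R4 − 14·R2.
R3 ← R3 / (34/7).
R1 ← R1 − 13/7·R3.
R2 ← R2 − 1/7·R3.
R4 reduces to 0 = 0, so the extra equation is consistent.
Reading off the reduced rows gives p = -5, q = 4, r = -2.

p = -5, q = 4, r = -2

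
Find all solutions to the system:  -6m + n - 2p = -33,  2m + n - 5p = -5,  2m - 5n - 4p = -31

m = 5, n = 5, p = 4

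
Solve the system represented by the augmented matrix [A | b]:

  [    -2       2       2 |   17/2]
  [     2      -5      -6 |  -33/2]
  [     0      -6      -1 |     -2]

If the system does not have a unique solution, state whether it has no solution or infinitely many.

x_1 = -9/4, x_2 = 0, x_3 = 2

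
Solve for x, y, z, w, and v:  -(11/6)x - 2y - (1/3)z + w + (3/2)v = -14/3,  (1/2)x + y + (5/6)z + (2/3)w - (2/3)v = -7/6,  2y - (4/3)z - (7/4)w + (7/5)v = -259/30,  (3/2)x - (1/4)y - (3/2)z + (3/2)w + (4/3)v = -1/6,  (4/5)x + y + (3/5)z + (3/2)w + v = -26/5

Row-reduce the augmented matrix:
R1 ← R1 / (-11/6).
R2 ← R2 − 1/2·R1.
R4 ← R4 − 3/2·R1.
R5 ← R5 − 4/5·R1.
R2 ← R2 / (5/11).
R1 ← R1 − 12/11·R2.
R3 ← R3 − 2·R2.
R4 ← R4 + 83/44·R2.
R5 ← R5 − 7/55·R2.
R3 ← R3 / (-23/5).
R1 ← R1 + 8/5·R3.
R2 ← R2 − 49/30·R3.
R4 ← R4 − 157/120·R3.
R5 ← R5 − 37/150·R3.
R4 ← R4 / (30095/6624).
R1 ← R1 + 52/69·R4.
R2 ← R2 + 37/1656·R4.
R3 ← R3 − 353/276·R4.
R5 ← R5 − 11243/8280·R4.
R5 ← R5 / (208586/173625).
R1 ← R1 + 8267/11575·R5.
R2 ← R2 − 11936/34725·R5.
R3 ← R3 + 13583/11575·R5.
R4 ← R4 − 5636/11575·R5.
Reading off the reduced rows gives x = 4, y = -4, z = 1, w = -2, v = -2.

x = 4, y = -4, z = 1, w = -2, v = -2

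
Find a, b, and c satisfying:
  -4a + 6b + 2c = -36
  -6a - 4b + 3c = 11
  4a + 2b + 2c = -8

Row-reduce the augmented matrix:
R1 ← R1 / (-4).
R2 ← R2 + 6·R1.
R3 ← R3 − 4·R1.
R2 ← R2 / (-13).
R1 ← R1 + 3/2·R2.
R3 ← R3 − 8·R2.
R3 ← R3 / (4).
R1 ← R1 + 1/2·R3.
Reading off the reduced rows gives a = 1, b = -5, c = -1.

a = 1, b = -5, c = -1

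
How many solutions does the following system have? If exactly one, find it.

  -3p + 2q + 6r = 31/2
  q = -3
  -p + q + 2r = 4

no solution

Row-reduce:
R1 ← R1 / (-3).
R3 ← R3 + 1·R1.
R1 ← R1 + 2/3·R2.
R3 ← R3 − 1/3·R2.
Row 3 reduces to 0 = -1/6, a contradiction. The system is inconsistent.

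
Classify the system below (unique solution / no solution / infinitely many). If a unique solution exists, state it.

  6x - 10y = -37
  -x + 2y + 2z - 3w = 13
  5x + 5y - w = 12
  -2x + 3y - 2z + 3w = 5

no solution

Row-reduce:
R1 ← R1 / (6).
R2 ← R2 + 1·R1.
R3 ← R3 − 5·R1.
R4 ← R4 + 2·R1.
R2 ← R2 / (1/3).
R1 ← R1 + 5/3·R2.
R3 ← R3 − 40/3·R2.
R4 ← R4 + 1/3·R2.
R3 ← R3 / (-80).
R1 ← R1 − 10·R3.
R2 ← R2 − 6·R3.
Row 4 reduces to 0 = -1/2, a contradiction. The system is inconsistent.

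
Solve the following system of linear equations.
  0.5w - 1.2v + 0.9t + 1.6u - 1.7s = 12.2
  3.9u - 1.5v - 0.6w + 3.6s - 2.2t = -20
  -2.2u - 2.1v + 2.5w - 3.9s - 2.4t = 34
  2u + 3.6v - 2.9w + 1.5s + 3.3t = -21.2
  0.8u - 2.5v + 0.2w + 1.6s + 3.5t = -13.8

Row-reduce the augmented matrix:
R1 ← R1 / (8/5).
R2 ← R2 − 39/10·R1.
R3 ← R3 + 11/5·R1.
R4 ← R4 − 2·R1.
R5 ← R5 − 4/5·R1.
R2 ← R2 / (57/40).
R1 ← R1 + 3/4·R2.
R3 ← R3 + 15/4·R2.
R4 ← R4 − 51/10·R2.
R5 ← R5 + 19/10·R2.
R3 ← R3 / (-243/152).
R1 ← R1 + 49/76·R3.
R2 ← R2 + 97/76·R3.
R4 ← R4 − 567/190·R3.
R5 ← R5 + 99/40·R3.
R4 ← R4 / (173/75).
R1 ← R1 + 3268/1215·R4.
R2 ← R2 + 7114/1215·R4.
R3 ← R3 + 10747/1215·R4.
R5 ← R5 + 6154/675·R4.
R5 ← R5 / (-48604/7785).
R1 ← R1 + 48253/14013·R5.
R2 ← R2 + 109051/14013·R5.
R3 ← R3 + 202990/14013·R5.
R4 ← R4 + 439/173·R5.
Reading off the reduced rows gives u = 1, v = 1, w = 5, s = -6, t = -1.

u = 1, v = 1, w = 5, s = -6, t = -1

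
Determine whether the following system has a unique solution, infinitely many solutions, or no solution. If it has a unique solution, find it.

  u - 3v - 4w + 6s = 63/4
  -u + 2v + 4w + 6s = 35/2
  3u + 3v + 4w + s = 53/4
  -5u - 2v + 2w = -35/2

Row-reduce the augmented matrix:
R2 ← R2 + 1·R1.
R3 ← R3 − 3·R1.
R4 ← R4 + 5·R1.
R2 ← R2 / (-1).
R1 ← R1 + 3·R2.
R3 ← R3 − 12·R2.
R4 ← R4 + 17·R2.
R3 ← R3 / (16).
R1 ← R1 + 4·R3.
R4 ← R4 + 18·R3.
R4 ← R4 / (-249/8).
R1 ← R1 − 7/4·R4.
R2 ← R2 + 12·R4.
R3 ← R3 − 127/16·R4.
Reading off the reduced rows gives u = 2, v = 11/4, w = -1, s = 3.

u = 2, v = 11/4, w = -1, s = 3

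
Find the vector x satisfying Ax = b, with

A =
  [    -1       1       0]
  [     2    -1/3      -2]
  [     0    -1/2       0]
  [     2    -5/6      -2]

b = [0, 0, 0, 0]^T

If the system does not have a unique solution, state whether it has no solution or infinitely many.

Row-reduce the augmented matrix:
R1 ← R1 / (-1).
R2 ← R2 − 2·R1.
R4 ← R4 − 2·R1.
R2 ← R2 / (5/3).
R1 ← R1 + 1·R2.
R3 ← R3 + 1/2·R2.
R4 ← R4 − 7/6·R2.
R3 ← R3 / (-3/5).
R1 ← R1 + 6/5·R3.
R2 ← R2 + 6/5·R3.
R4 ← R4 + 3/5·R3.
R4 reduces to 0 = 0, so the extra equation is consistent.
Reading off the reduced rows gives x_1 = 0, x_2 = 0, x_3 = 0.

x_1 = 0, x_2 = 0, x_3 = 0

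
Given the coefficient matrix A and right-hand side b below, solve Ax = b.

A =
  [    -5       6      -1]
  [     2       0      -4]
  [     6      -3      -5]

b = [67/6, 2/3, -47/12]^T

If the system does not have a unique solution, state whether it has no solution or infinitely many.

x_1 = 1, x_2 = 11/4, x_3 = 1/3

Row-reduce the augmented matrix:
R1 ← R1 / (-5).
R2 ← R2 − 2·R1.
R3 ← R3 − 6·R1.
R2 ← R2 / (12/5).
R1 ← R1 + 6/5·R2.
R3 ← R3 − 21/5·R2.
R3 ← R3 / (3/2).
R1 ← R1 + 2·R3.
R2 ← R2 + 11/6·R3.
Reading off the reduced rows gives x_1 = 1, x_2 = 11/4, x_3 = 1/3.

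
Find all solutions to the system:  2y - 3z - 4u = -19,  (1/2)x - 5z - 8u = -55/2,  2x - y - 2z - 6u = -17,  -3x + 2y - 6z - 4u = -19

no solution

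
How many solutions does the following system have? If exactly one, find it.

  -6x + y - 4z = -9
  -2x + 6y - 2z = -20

infinitely many solutions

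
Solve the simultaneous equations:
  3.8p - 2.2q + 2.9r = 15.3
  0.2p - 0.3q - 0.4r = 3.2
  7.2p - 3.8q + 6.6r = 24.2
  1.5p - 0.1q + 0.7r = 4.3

p = 4, q = -4, r = -3

Row-reduce the augmented matrix:
R1 ← R1 / (19/5).
R2 ← R2 − 1/5·R1.
R3 ← R3 − 36/5·R1.
R4 ← R4 − 3/2·R1.
R2 ← R2 / (-7/38).
R1 ← R1 + 11/19·R2.
R3 ← R3 − 7/19·R2.
R4 ← R4 − 73/95·R2.
Swap R3 and R4.
R3 ← R3 / (-11/4).
R1 ← R1 − 5/2·R3.
R2 ← R2 − 3·R3.
R4 reduces to 0 = 0, so the extra equation is consistent.
Reading off the reduced rows gives p = 4, q = -4, r = -3.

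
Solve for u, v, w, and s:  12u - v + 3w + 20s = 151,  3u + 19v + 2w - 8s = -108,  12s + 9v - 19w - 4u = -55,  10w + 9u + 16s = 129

u = 5, v = -5, w = 2, s = 4

Row-reduce the augmented matrix:
R1 ← R1 / (12).
R2 ← R2 − 3·R1.
R3 ← R3 + 4·R1.
R4 ← R4 − 9·R1.
R2 ← R2 / (77/4).
R1 ← R1 + 1/12·R2.
R3 ← R3 − 26/3·R2.
R4 ← R4 − 3/4·R2.
R3 ← R3 / (-4288/231).
R1 ← R1 − 59/231·R3.
R2 ← R2 − 5/77·R3.
R4 ← R4 − 593/77·R3.
R4 ← R4 / (1565/134).
R1 ← R1 − 261/134·R4.
R2 ← R2 + 79/134·R4.
R3 ← R3 + 177/134·R4.
Reading off the reduced rows gives u = 5, v = -5, w = 2, s = 4.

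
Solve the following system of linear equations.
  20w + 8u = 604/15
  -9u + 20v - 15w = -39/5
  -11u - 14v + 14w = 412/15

Row-reduce the augmented matrix:
R1 ← R1 / (8).
R2 ← R2 + 9·R1.
R3 ← R3 + 11·R1.
R2 ← R2 / (20).
R3 ← R3 + 14·R2.
R3 ← R3 / (187/4).
R1 ← R1 − 5/2·R3.
R2 ← R2 − 3/8·R3.
Reading off the reduced rows gives u = -4/5, v = 1, w = 7/3.

u = -4/5, v = 1, w = 7/3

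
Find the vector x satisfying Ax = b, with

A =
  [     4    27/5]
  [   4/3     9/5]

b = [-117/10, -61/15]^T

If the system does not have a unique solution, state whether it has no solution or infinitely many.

Row-reduce:
R1 ← R1 / (4).
R2 ← R2 − 4/3·R1.
Row 2 reduces to 0 = -1/6, a contradiction. The system is inconsistent.

no solution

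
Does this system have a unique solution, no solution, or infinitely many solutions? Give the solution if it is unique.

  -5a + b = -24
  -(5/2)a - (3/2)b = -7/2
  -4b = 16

no solution

Row-reduce:
R1 ← R1 / (-5).
R2 ← R2 + 5/2·R1.
R2 ← R2 / (-2).
R1 ← R1 + 1/5·R2.
R3 ← R3 + 4·R2.
Row 3 reduces to 0 = -1, a contradiction. The system is inconsistent.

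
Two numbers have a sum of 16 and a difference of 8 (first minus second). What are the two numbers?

Let x = first number, y = second number.
  x + y = 16
  x - y = 8
Row-reduce the augmented matrix:
R2 ← R2 − 1·R1.
R2 ← R2 / (-2).
R1 ← R1 − 1·R2.
Reading off the reduced rows gives x = 12, y = 4.

first number: 12, second number: 4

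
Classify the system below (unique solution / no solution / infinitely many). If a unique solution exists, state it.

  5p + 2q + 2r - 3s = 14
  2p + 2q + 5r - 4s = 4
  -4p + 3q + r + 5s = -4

Row-reduce:
R1 ← R1 / (5).
R2 ← R2 − 2·R1.
R3 ← R3 + 4·R1.
R2 ← R2 / (6/5).
R1 ← R1 − 2/5·R2.
R3 ← R3 − 23/5·R2.
R3 ← R3 / (-27/2).
R1 ← R1 + 1·R3.
R2 ← R2 − 7/2·R3.
Rank is 3 with 4 unknowns, leaving s free.

infinitely many solutions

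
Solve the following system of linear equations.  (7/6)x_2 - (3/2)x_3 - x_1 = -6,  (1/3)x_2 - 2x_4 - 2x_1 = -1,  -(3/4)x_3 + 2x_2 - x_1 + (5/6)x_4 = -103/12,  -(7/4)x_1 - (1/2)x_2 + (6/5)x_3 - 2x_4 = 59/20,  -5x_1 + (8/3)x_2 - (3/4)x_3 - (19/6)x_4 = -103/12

Row-reduce:
R1 ← R1 / (-1).
R2 ← R2 + 2·R1.
R3 ← R3 + 1·R1.
R4 ← R4 + 7/4·R1.
R5 ← R5 + 5·R1.
R2 ← R2 / (-2).
R1 ← R1 + 7/6·R2.
R3 ← R3 − 5/6·R2.
R4 ← R4 + 61/24·R2.
R5 ← R5 + 19/6·R2.
R3 ← R3 / (2).
R1 ← R1 + 1/4·R3.
R2 ← R2 + 3/2·R3.
R4 ← R4 − 1/80·R3.
R5 ← R5 − 2·R3.
R4 ← R4 / (13/24).
R1 ← R1 − 7/6·R4.
R2 ← R2 − 1·R4.
Row 5 reduces to 0 = 2, a contradiction. The system is inconsistent.

no solution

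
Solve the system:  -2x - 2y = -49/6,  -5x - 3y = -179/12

Row-reduce the augmented matrix:
R1 ← R1 / (-2).
R2 ← R2 + 5·R1.
R2 ← R2 / (2).
R1 ← R1 − 1·R2.
Reading off the reduced rows gives x = 4/3, y = 11/4.

x = 4/3, y = 11/4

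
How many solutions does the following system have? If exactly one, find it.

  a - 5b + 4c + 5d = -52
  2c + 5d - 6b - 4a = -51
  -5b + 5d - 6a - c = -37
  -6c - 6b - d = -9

Row-reduce the augmented matrix:
R2 ← R2 + 4·R1.
R3 ← R3 + 6·R1.
R2 ← R2 / (-26).
R1 ← R1 + 5·R2.
R3 ← R3 + 35·R2.
R4 ← R4 + 6·R2.
R3 ← R3 / (-16/13).
R1 ← R1 − 7/13·R3.
R2 ← R2 + 9/13·R3.
R4 ← R4 + 132/13·R3.
R4 ← R4 / (-143/8).
R1 ← R1 − 25/32·R4.
R2 ← R2 + 55/32·R4.
R3 ← R3 + 35/32·R4.
Reading off the reduced rows gives a = 0, b = 5, c = -3, d = -3.

a = 0, b = 5, c = -3, d = -3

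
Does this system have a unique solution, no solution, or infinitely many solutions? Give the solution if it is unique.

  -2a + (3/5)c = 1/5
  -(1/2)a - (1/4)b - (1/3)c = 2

Row-reduce:
R1 ← R1 / (-2).
R2 ← R2 + 1/2·R1.
R2 ← R2 / (-1/4).
Rank is 2 with 3 unknowns, leaving c free.

infinitely many solutions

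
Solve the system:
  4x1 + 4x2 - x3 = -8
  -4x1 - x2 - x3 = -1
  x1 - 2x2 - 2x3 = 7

x1 = 1, x2 = -3, x3 = 0

Row-reduce the augmented matrix:
R1 ← R1 / (4).
R2 ← R2 + 4·R1.
R3 ← R3 − 1·R1.
R2 ← R2 / (3).
R1 ← R1 − 1·R2.
R3 ← R3 + 3·R2.
R3 ← R3 / (-15/4).
R1 ← R1 − 5/12·R3.
R2 ← R2 + 2/3·R3.
Reading off the reduced rows gives x1 = 1, x2 = -3, x3 = 0.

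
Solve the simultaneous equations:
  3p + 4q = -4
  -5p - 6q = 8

p = -4, q = 2

Row-reduce the augmented matrix:
R1 ← R1 / (3).
R2 ← R2 + 5·R1.
R2 ← R2 / (2/3).
R1 ← R1 − 4/3·R2.
Reading off the reduced rows gives p = -4, q = 2.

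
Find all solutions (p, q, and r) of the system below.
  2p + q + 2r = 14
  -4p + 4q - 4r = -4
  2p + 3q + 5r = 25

p = 4, q = 4, r = 1

Row-reduce the augmented matrix:
R1 ← R1 / (2).
R2 ← R2 + 4·R1.
R3 ← R3 − 2·R1.
R2 ← R2 / (6).
R1 ← R1 − 1/2·R2.
R3 ← R3 − 2·R2.
R3 ← R3 / (3).
R1 ← R1 − 1·R3.
Reading off the reduced rows gives p = 4, q = 4, r = 1.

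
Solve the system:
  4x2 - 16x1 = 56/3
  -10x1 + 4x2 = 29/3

Row-reduce the augmented matrix:
R1 ← R1 / (-16).
R2 ← R2 + 10·R1.
R2 ← R2 / (3/2).
R1 ← R1 + 1/4·R2.
Reading off the reduced rows gives x1 = -3/2, x2 = -4/3.

x1 = -3/2, x2 = -4/3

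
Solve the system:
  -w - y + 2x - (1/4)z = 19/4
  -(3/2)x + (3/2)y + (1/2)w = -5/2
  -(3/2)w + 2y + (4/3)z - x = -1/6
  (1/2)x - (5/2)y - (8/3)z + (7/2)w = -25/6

no solution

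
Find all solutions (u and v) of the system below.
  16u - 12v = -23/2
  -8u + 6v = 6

Row-reduce:
R1 ← R1 / (16).
R2 ← R2 + 8·R1.
Row 2 reduces to 0 = 1/4, a contradiction. The system is inconsistent.

no solution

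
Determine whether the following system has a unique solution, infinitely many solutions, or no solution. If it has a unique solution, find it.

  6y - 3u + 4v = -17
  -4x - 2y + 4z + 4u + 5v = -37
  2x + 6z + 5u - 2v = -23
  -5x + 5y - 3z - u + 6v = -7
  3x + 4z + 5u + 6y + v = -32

Row-reduce the augmented matrix:
Swap R1 and R2.
R1 ← R1 / (-4).
R3 ← R3 − 2·R1.
R4 ← R4 + 5·R1.
R5 ← R5 − 3·R1.
R2 ← R2 / (6).
R1 ← R1 − 1/2·R2.
R3 ← R3 + 1·R2.
R4 ← R4 − 15/2·R2.
R5 ← R5 − 9/2·R2.
R3 ← R3 / (8).
R1 ← R1 + 1·R3.
R4 ← R4 + 8·R3.
R5 ← R5 − 7·R3.
R4 ← R4 / (17/4).
R1 ← R1 − 1/16·R4.
R2 ← R2 + 1/2·R4.
R3 ← R3 − 13/16·R4.
R5 ← R5 − 73/16·R4.
R5 ← R5 / (1043/204).
R1 ← R1 + 281/204·R5.
R2 ← R2 − 19/102·R5.
R3 ← R3 − 63/68·R5.
R4 ← R4 + 49/51·R5.
Reading off the reduced rows gives x = -2, y = 0, z = -4, u = -1, v = -5.

x = -2, y = 0, z = -4, u = -1, v = -5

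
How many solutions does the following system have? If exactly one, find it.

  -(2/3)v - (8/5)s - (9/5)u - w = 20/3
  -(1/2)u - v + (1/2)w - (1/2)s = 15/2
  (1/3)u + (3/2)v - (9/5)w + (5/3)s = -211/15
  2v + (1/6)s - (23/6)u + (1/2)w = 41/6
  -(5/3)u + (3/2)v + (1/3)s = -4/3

no solution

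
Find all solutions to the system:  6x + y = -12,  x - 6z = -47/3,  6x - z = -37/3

x = -5/3, y = -2, z = 7/3

Row-reduce the augmented matrix:
R1 ← R1 / (6).
R2 ← R2 − 1·R1.
R3 ← R3 − 6·R1.
R2 ← R2 / (-1/6).
R1 ← R1 − 1/6·R2.
R3 ← R3 + 1·R2.
R3 ← R3 / (35).
R1 ← R1 + 6·R3.
R2 ← R2 − 36·R3.
Reading off the reduced rows gives x = -5/3, y = -2, z = 7/3.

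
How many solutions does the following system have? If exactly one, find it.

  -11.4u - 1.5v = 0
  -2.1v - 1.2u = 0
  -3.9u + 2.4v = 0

u = 0, v = 0

Row-reduce the augmented matrix:
R1 ← R1 / (-57/5).
R2 ← R2 + 6/5·R1.
R3 ← R3 + 39/10·R1.
R2 ← R2 / (-369/190).
R1 ← R1 − 5/38·R2.
R3 ← R3 − 1107/380·R2.
R3 reduces to 0 = 0, so the extra equation is consistent.
Reading off the reduced rows gives u = 0, v = 0.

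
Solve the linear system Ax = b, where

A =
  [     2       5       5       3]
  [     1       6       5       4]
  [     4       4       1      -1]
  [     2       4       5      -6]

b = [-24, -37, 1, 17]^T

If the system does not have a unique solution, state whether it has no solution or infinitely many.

Row-reduce the augmented matrix:
R1 ← R1 / (2).
R2 ← R2 − 1·R1.
R3 ← R3 − 4·R1.
R4 ← R4 − 2·R1.
R2 ← R2 / (7/2).
R1 ← R1 − 5/2·R2.
R3 ← R3 + 6·R2.
R4 ← R4 + 1·R2.
R3 ← R3 / (-33/7).
R1 ← R1 − 5/7·R3.
R2 ← R2 − 5/7·R3.
R4 ← R4 − 5/7·R3.
R4 ← R4 / (-287/33).
R1 ← R1 + 23/33·R4.
R2 ← R2 − 10/33·R4.
R3 ← R3 − 19/33·R4.
Reading off the reduced rows gives x_1 = 4, x_2 = -5, x_3 = 1, x_4 = -4.

x_1 = 4, x_2 = -5, x_3 = 1, x_4 = -4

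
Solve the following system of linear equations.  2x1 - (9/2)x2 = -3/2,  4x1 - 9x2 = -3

infinitely many solutions

Row-reduce:
R1 ← R1 / (2).
R2 ← R2 − 4·R1.
Rank is 1 with 2 unknowns, leaving x2 free.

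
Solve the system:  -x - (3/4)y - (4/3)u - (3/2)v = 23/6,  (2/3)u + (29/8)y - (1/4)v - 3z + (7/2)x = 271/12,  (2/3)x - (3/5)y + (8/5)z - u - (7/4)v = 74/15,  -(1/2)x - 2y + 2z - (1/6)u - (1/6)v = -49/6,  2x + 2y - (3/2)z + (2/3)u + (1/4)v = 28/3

Row-reduce:
R1 ← R1 / (-1).
R2 ← R2 − 7/2·R1.
R3 ← R3 − 2/3·R1.
R4 ← R4 + 1/2·R1.
R5 ← R5 − 2·R1.
R1 ← R1 − 3/4·R2.
R3 ← R3 + 11/10·R2.
R4 ← R4 + 13/8·R2.
R5 ← R5 − 1/2·R2.
R3 ← R3 / (-17/10).
R1 ← R1 − 9/4·R3.
R2 ← R2 + 3·R3.
R4 ← R4 + 23/8·R3.
R4 ← R4 / (2837/612).
R1 ← R1 + 407/102·R4.
R2 ← R2 − 362/51·R4.
R3 ← R3 − 566/153·R4.
Row 5 reduces to 0 = -1, a contradiction. The system is inconsistent.

no solution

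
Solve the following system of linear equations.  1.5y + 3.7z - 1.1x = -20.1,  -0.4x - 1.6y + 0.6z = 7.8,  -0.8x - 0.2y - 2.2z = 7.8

x = 0, y = -6, z = -3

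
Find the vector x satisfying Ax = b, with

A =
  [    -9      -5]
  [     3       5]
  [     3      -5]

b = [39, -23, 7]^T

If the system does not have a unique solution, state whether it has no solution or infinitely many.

x_1 = -8/3, x_2 = -3

Row-reduce the augmented matrix:
R1 ← R1 / (-9).
R2 ← R2 − 3·R1.
R3 ← R3 − 3·R1.
R2 ← R2 / (10/3).
R1 ← R1 − 5/9·R2.
R3 ← R3 + 20/3·R2.
R3 reduces to 0 = 0, so the extra equation is consistent.
Reading off the reduced rows gives x_1 = -8/3, x_2 = -3.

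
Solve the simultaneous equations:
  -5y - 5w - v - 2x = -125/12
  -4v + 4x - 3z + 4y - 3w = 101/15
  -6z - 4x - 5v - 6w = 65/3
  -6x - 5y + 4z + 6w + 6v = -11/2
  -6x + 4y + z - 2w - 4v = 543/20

Row-reduce the augmented matrix:
R1 ← R1 / (-2).
R2 ← R2 − 4·R1.
R3 ← R3 + 4·R1.
R4 ← R4 + 6·R1.
R5 ← R5 + 6·R1.
R2 ← R2 / (-6).
R1 ← R1 − 5/2·R2.
R3 ← R3 − 10·R2.
R4 ← R4 − 10·R2.
R5 ← R5 − 19·R2.
R3 ← R3 / (-11).
R1 ← R1 + 5/4·R3.
R2 ← R2 − 1/2·R3.
R4 ← R4 + 1·R3.
R5 ← R5 + 17/2·R3.
R4 ← R4 / (31/33).
R1 ← R1 + 10/11·R4.
R2 ← R2 − 15/11·R4.
R3 ← R3 − 53/33·R4.
R5 ← R5 + 479/33·R4.
R5 ← R5 / (-443/62).
R1 ← R1 + 43/124·R5.
R2 ← R2 − 9/62·R5.
R3 ← R3 − 27/31·R5.
R4 ← R4 − 6/31·R5.
Reading off the reduced rows gives x = -8/3, y = 13/5, z = -7/4, w = 3/4, v = -1.

x = -8/3, y = 13/5, z = -7/4, w = 3/4, v = -1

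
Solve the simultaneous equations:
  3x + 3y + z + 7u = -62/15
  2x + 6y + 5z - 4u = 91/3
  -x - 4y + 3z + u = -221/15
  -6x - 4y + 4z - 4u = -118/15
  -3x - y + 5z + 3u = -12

x = 1, y = 3, z = 1/5, u = -7/3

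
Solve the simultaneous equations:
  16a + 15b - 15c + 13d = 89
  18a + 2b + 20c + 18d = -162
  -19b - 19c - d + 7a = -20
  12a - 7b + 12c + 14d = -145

a = -3, b = 5, c = -5, d = -1

Row-reduce the augmented matrix:
R1 ← R1 / (16).
R2 ← R2 − 18·R1.
R3 ← R3 − 7·R1.
R4 ← R4 − 12·R1.
R2 ← R2 / (-119/8).
R1 ← R1 − 15/16·R2.
R3 ← R3 + 409/16·R2.
R4 ← R4 + 73/4·R2.
R3 ← R3 / (-9021/119).
R1 ← R1 − 165/119·R3.
R2 ← R2 + 295/119·R3.
R4 ← R4 + 2617/119·R3.
R4 ← R4 / (33665/9021).
R1 ← R1 − 2396/3007·R4.
R2 ← R2 − 1637/9021·R4.
R3 ← R3 − 1486/9021·R4.
Reading off the reduced rows gives a = -3, b = 5, c = -5, d = -1.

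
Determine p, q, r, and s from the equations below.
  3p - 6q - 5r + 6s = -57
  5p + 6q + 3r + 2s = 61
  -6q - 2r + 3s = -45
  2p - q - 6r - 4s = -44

Row-reduce the augmented matrix:
R1 ← R1 / (3).
R2 ← R2 − 5·R1.
R4 ← R4 − 2·R1.
R2 ← R2 / (16).
R1 ← R1 + 2·R2.
R3 ← R3 + 6·R2.
R4 ← R4 − 3·R2.
R3 ← R3 / (9/4).
R1 ← R1 + 1/4·R3.
R2 ← R2 − 17/24·R3.
R4 ← R4 + 115/24·R3.
R4 ← R4 / (-13/2).
R1 ← R1 − 1·R4.
R2 ← R2 + 1/2·R4.
Reading off the reduced rows gives p = 1, q = 6, r = 6, s = 1.

p = 1, q = 6, r = 6, s = 1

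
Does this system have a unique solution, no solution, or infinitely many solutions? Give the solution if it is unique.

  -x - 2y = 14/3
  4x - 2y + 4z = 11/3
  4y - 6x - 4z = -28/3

x = 1/3, y = -5/2, z = -2/3

Row-reduce the augmented matrix:
R1 ← R1 / (-1).
R2 ← R2 − 4·R1.
R3 ← R3 + 6·R1.
R2 ← R2 / (-10).
R1 ← R1 − 2·R2.
R3 ← R3 − 16·R2.
R3 ← R3 / (12/5).
R1 ← R1 − 4/5·R3.
R2 ← R2 + 2/5·R3.
Reading off the reduced rows gives x = 1/3, y = -5/2, z = -2/3.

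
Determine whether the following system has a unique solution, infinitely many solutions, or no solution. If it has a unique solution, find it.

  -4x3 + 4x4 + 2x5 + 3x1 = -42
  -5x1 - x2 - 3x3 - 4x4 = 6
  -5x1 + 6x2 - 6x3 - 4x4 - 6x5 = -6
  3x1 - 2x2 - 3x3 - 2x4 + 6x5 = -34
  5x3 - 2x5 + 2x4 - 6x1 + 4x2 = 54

x1 = -4, x2 = 0, x3 = 6, x4 = -1, x5 = -1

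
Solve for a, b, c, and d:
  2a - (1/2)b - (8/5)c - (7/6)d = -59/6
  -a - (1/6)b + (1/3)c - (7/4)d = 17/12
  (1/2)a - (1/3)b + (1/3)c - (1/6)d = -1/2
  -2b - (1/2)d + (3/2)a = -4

Row-reduce the augmented matrix:
R1 ← R1 / (2).
R2 ← R2 + 1·R1.
R3 ← R3 − 1/2·R1.
R4 ← R4 − 3/2·R1.
R2 ← R2 / (-5/12).
R1 ← R1 + 1/4·R2.
R3 ← R3 + 5/24·R2.
R4 ← R4 + 13/8·R2.
R3 ← R3 / (29/30).
R1 ← R1 + 13/25·R3.
R2 ← R2 − 28/25·R3.
R4 ← R4 − 151/50·R3.
R4 ← R4 / (631/116).
R1 ← R1 − 263/174·R4.
R2 ← R2 − 119/29·R4.
R3 ← R3 − 155/116·R4.
Reading off the reduced rows gives a = -7/3, b = 0, c = 5/2, d = 1.

a = -7/3, b = 0, c = 5/2, d = 1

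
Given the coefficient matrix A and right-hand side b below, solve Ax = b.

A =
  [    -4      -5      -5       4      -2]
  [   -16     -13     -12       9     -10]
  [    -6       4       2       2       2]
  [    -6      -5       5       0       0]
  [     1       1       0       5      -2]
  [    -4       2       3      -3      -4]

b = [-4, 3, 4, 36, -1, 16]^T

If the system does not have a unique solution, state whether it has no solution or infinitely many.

no solution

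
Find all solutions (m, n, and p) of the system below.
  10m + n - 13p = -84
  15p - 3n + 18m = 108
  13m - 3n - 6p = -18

m = 0, n = -6, p = 6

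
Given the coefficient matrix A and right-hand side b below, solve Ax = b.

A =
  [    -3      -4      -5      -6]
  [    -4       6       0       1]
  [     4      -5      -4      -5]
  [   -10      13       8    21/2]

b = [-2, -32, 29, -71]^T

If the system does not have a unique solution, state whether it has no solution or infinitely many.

Row-reduce:
R1 ← R1 / (-3).
R2 ← R2 + 4·R1.
R3 ← R3 − 4·R1.
R4 ← R4 + 10·R1.
R2 ← R2 / (34/3).
R1 ← R1 − 4/3·R2.
R3 ← R3 + 31/3·R2.
R4 ← R4 − 79/3·R2.
R3 ← R3 / (-78/17).
R1 ← R1 − 15/17·R3.
R2 ← R2 − 10/17·R3.
R4 ← R4 − 156/17·R3.
Row 4 reduces to 0 = 3, a contradiction. The system is inconsistent.

no solution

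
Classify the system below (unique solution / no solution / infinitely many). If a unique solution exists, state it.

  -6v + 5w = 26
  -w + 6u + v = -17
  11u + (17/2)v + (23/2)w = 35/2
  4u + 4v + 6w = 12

no solution

Row-reduce:
Swap R1 and R2.
R1 ← R1 / (6).
R3 ← R3 − 11·R1.
R4 ← R4 − 4·R1.
R2 ← R2 / (-6).
R1 ← R1 − 1/6·R2.
R3 ← R3 − 20/3·R2.
R4 ← R4 − 10/3·R2.
R3 ← R3 / (170/9).
R1 ← R1 + 1/36·R3.
R2 ← R2 + 5/6·R3.
R4 ← R4 − 85/9·R3.
Row 4 reduces to 0 = -1, a contradiction. The system is inconsistent.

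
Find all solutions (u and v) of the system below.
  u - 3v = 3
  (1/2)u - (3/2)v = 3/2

infinitely many solutions

Row-reduce:
R2 ← R2 − 1/2·R1.
Rank is 1 with 2 unknowns, leaving v free.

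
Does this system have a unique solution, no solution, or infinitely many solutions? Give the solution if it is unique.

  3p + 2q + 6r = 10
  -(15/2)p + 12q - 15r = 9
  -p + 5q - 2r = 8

infinitely many solutions

Row-reduce:
R1 ← R1 / (3).
R2 ← R2 + 15/2·R1.
R3 ← R3 + 1·R1.
R2 ← R2 / (17).
R1 ← R1 − 2/3·R2.
R3 ← R3 − 17/3·R2.
Rank is 2 with 3 unknowns, leaving r free.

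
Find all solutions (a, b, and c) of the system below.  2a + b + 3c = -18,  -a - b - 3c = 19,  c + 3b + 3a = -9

a = 1, b = -2, c = -6

Row-reduce the augmented matrix:
R1 ← R1 / (2).
R2 ← R2 + 1·R1.
R3 ← R3 − 3·R1.
R2 ← R2 / (-1/2).
R1 ← R1 − 1/2·R2.
R3 ← R3 − 3/2·R2.
R3 ← R3 / (-8).
R2 ← R2 − 3·R3.
Reading off the reduced rows gives a = 1, b = -2, c = -6.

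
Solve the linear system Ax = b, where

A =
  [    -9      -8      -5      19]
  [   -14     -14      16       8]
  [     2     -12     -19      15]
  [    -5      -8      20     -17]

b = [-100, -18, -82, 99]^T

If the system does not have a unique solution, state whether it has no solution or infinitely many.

Row-reduce the augmented matrix:
R1 ← R1 / (-9).
R2 ← R2 + 14·R1.
R3 ← R3 − 2·R1.
R4 ← R4 + 5·R1.
R2 ← R2 / (-14/9).
R1 ← R1 − 8/9·R2.
R3 ← R3 + 124/9·R2.
R4 ← R4 + 32/9·R2.
R3 ← R3 / (-1615/7).
R1 ← R1 − 99/7·R3.
R2 ← R2 + 107/7·R3.
R4 ← R4 + 221/7·R3.
R4 ← R4 / (-669/95).
R1 ← R1 + 2498/1615·R4.
R2 ← R2 + 106/1615·R4.
R3 ← R3 + 1471/1615·R4.
Reading off the reduced rows gives x_1 = 4, x_2 = -1, x_3 = 3, x_4 = -3.

x_1 = 4, x_2 = -1, x_3 = 3, x_4 = -3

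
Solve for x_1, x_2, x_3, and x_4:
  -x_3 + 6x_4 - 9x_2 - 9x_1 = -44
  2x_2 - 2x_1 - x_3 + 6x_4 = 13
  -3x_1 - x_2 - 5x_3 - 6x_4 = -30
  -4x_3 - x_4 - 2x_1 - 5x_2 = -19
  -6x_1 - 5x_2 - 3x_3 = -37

x_1 = 5, x_2 = 2, x_3 = -1, x_4 = 3

Row-reduce the augmented matrix:
R1 ← R1 / (-9).
R2 ← R2 + 2·R1.
R3 ← R3 + 3·R1.
R4 ← R4 + 2·R1.
R5 ← R5 + 6·R1.
R2 ← R2 / (4).
R1 ← R1 − 1·R2.
R3 ← R3 − 2·R2.
R4 ← R4 + 3·R2.
R5 ← R5 − 1·R2.
R3 ← R3 / (-77/18).
R1 ← R1 − 11/36·R3.
R2 ← R2 + 7/36·R3.
R4 ← R4 + 157/36·R3.
R5 ← R5 + 77/36·R3.
R4 ← R4 / (901/77).
R1 ← R1 + 18/7·R4.
R2 ← R2 − 18/11·R4.
R3 ← R3 − 186/77·R4.
R5 reduces to 0 = 0, so the extra equation is consistent.
Reading off the reduced rows gives x_1 = 5, x_2 = 2, x_3 = -1, x_4 = 3.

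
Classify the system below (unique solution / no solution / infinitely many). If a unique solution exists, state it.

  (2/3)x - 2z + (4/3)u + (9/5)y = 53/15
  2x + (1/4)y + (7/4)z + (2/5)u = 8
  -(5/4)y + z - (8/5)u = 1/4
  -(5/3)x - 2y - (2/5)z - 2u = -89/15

x = 5, y = -1, z = -1, u = 0

Row-reduce the augmented matrix:
R1 ← R1 / (2/3).
R2 ← R2 − 2·R1.
R4 ← R4 + 5/3·R1.
R2 ← R2 / (-103/20).
R1 ← R1 − 27/10·R2.
R3 ← R3 + 5/4·R2.
R4 ← R4 − 5/2·R2.
R3 ← R3 / (-363/412).
R1 ← R1 − 219/206·R3.
R2 ← R2 + 155/103·R3.
R4 ← R4 + 1687/1030·R3.
R4 ← R4 / (772/825).
R1 ← R1 + 42/55·R4.
R2 ← R2 − 64/33·R4.
R3 ← R3 − 136/165·R4.
Reading off the reduced rows gives x = 5, y = -1, z = -1, u = 0.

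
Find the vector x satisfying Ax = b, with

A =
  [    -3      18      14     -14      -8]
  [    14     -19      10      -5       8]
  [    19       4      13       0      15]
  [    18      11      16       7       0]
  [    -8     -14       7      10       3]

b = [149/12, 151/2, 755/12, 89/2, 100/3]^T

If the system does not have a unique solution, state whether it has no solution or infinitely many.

x_1 = 3/4, x_2 = -4/3, x_3 = 3, x_4 = -1/3, x_5 = 1

Row-reduce the augmented matrix:
R1 ← R1 / (-3).
R2 ← R2 − 14·R1.
R3 ← R3 − 19·R1.
R4 ← R4 − 18·R1.
R5 ← R5 + 8·R1.
R2 ← R2 / (65).
R1 ← R1 + 6·R2.
R3 ← R3 − 118·R2.
R4 ← R4 − 119·R2.
R5 ← R5 + 62·R2.
R3 ← R3 / (-2281/65).
R1 ← R1 − 446/195·R3.
R2 ← R2 − 226/195·R3.
R4 ← R4 + 7394/195·R3.
R5 ← R5 − 2699/65·R3.
R4 ← R4 / (21914/2281).
R1 ← R1 − 1636/2281·R4.
R2 ← R2 − 471/2281·R4.
R3 ← R3 + 2536/2281·R4.
R5 ← R5 − 60244/2281·R4.
R5 ← R5 / (1765780/32871).
R1 ← R1 − 22986/10957·R5.
R2 ← R2 − 13651/32871·R5.
R3 ← R3 + 67057/32871·R5.
R4 ← R4 + 45499/32871·R5.
Reading off the reduced rows gives x_1 = 3/4, x_2 = -4/3, x_3 = 3, x_4 = -1/3, x_5 = 1.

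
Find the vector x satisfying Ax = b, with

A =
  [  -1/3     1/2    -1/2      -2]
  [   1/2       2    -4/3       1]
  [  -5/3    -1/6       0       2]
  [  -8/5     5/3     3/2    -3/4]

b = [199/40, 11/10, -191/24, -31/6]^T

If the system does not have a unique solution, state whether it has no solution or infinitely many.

x_1 = 2, x_2 = -1/4, x_3 = -11/5, x_4 = -7/3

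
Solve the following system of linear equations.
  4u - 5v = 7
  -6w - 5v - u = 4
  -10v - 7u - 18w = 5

Row-reduce:
R1 ← R1 / (4).
R2 ← R2 + 1·R1.
R3 ← R3 + 7·R1.
R2 ← R2 / (-25/4).
R1 ← R1 + 5/4·R2.
R3 ← R3 + 75/4·R2.
Rank is 2 with 3 unknowns, leaving w free.

infinitely many solutions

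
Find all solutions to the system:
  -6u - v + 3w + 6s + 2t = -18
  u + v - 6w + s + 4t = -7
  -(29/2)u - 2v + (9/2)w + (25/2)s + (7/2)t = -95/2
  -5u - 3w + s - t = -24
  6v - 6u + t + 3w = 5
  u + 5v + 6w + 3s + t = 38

no solution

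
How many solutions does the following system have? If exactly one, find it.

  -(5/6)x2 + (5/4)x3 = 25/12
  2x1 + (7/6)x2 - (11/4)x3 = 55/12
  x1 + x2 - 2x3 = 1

Row-reduce:
Swap R1 and R2.
R1 ← R1 / (2).
R3 ← R3 − 1·R1.
R2 ← R2 / (-5/6).
R1 ← R1 − 7/12·R2.
R3 ← R3 − 5/12·R2.
Row 3 reduces to 0 = -1/4, a contradiction. The system is inconsistent.

no solution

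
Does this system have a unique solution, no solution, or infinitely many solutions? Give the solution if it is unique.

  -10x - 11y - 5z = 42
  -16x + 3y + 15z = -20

infinitely many solutions

Row-reduce:
R1 ← R1 / (-10).
R2 ← R2 + 16·R1.
R2 ← R2 / (103/5).
R1 ← R1 − 11/10·R2.
Rank is 2 with 3 unknowns, leaving z free.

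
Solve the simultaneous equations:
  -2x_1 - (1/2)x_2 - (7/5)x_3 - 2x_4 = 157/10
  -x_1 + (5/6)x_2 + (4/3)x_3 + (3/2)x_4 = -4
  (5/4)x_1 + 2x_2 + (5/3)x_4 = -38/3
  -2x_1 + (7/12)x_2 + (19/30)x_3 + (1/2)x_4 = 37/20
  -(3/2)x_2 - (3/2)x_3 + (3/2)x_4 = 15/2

no solution

Row-reduce:
R1 ← R1 / (-2).
R2 ← R2 + 1·R1.
R3 ← R3 − 5/4·R1.
R4 ← R4 + 2·R1.
R2 ← R2 / (13/12).
R1 ← R1 − 1/4·R2.
R3 ← R3 − 27/16·R2.
R4 ← R4 − 13/12·R2.
R5 ← R5 + 3/2·R2.
R3 ← R3 / (-1051/260).
R1 ← R1 − 3/13·R3.
R2 ← R2 − 122/65·R3.
R5 ← R5 − 171/130·R3.
Swap R4 and R5.
R4 ← R4 / (16101/4204).
R1 ← R1 − 236/1051·R4.
R2 ← R2 − 2185/3153·R4.
R3 ← R3 − 5425/6306·R4.
Row 5 reduces to 0 = -2, a contradiction. The system is inconsistent.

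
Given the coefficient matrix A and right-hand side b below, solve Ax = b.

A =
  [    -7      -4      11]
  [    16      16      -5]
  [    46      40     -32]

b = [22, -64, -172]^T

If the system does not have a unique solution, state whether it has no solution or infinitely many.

Row-reduce:
R1 ← R1 / (-7).
R2 ← R2 − 16·R1.
R3 ← R3 − 46·R1.
R2 ← R2 / (48/7).
R1 ← R1 − 4/7·R2.
R3 ← R3 − 96/7·R2.
Rank is 2 with 3 unknowns, leaving x_3 free.

infinitely many solutions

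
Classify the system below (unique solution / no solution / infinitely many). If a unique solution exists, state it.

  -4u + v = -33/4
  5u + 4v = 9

u = 2, v = -1/4

Row-reduce the augmented matrix:
R1 ← R1 / (-4).
R2 ← R2 − 5·R1.
R2 ← R2 / (21/4).
R1 ← R1 + 1/4·R2.
Reading off the reduced rows gives u = 2, v = -1/4.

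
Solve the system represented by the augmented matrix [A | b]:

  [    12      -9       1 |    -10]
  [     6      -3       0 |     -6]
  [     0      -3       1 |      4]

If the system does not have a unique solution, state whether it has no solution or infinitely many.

no solution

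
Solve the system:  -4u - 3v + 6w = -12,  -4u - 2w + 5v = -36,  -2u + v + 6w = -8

Row-reduce the augmented matrix:
R1 ← R1 / (-4).
R2 ← R2 + 4·R1.
R3 ← R3 + 2·R1.
R2 ← R2 / (8).
R1 ← R1 − 3/4·R2.
R3 ← R3 − 5/2·R2.
R3 ← R3 / (11/2).
R1 ← R1 + 3/4·R3.
R2 ← R2 + 1·R3.
Reading off the reduced rows gives u = 6, v = -2, w = 1.

u = 6, v = -2, w = 1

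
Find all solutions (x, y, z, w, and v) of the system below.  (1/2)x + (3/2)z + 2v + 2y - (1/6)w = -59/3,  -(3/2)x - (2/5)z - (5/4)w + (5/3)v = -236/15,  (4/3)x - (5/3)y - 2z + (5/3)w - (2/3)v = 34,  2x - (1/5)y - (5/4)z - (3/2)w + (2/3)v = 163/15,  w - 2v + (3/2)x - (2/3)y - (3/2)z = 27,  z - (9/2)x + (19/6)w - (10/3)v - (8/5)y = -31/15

x = 6, y = -6, z = -4, w = 4, v = -2

Row-reduce the augmented matrix:
R1 ← R1 / (1/2).
R2 ← R2 + 3/2·R1.
R3 ← R3 − 4/3·R1.
R4 ← R4 − 2·R1.
R5 ← R5 − 3/2·R1.
R6 ← R6 + 9/2·R1.
R2 ← R2 / (6).
R1 ← R1 − 4·R2.
R3 ← R3 + 7·R2.
R4 ← R4 + 41/5·R2.
R5 ← R5 + 20/3·R2.
R6 ← R6 − 82/5·R2.
R3 ← R3 / (-73/60).
R1 ← R1 − 4/15·R3.
R2 ← R2 − 41/60·R3.
R4 ← R4 + 247/150·R3.
R5 ← R5 + 13/9·R3.
R6 ← R6 − 247/75·R3.
R4 ← R4 / (-87223/26280).
R1 ← R1 − 1115/1314·R4.
R2 ← R2 + 166/657·R4.
R3 ← R3 + 25/438·R4.
R5 ← R5 + 2077/3942·R4.
R6 ← R6 − 87223/13140·R4.
R5 ← R5 / (-2232338/785007).
R1 ← R1 + 178112/261669·R5.
R2 ← R2 − 783830/261669·R5.
R3 ← R3 + 629480/261669·R5.
R4 ← R4 − 22092/87223·R5.
R6 reduces to 0 = 0, so the extra equation is consistent.
Reading off the reduced rows gives x = 6, y = -6, z = -4, w = 4, v = -2.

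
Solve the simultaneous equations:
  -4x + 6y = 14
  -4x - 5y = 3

x = -2, y = 1

Row-reduce the augmented matrix:
R1 ← R1 / (-4).
R2 ← R2 + 4·R1.
R2 ← R2 / (-11).
R1 ← R1 + 3/2·R2.
Reading off the reduced rows gives x = -2, y = 1.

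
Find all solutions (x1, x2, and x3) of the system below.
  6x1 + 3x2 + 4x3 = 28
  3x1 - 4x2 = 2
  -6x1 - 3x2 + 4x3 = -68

x1 = 6, x2 = 4, x3 = -5

Row-reduce the augmented matrix:
R1 ← R1 / (6).
R2 ← R2 − 3·R1.
R3 ← R3 + 6·R1.
R2 ← R2 / (-11/2).
R1 ← R1 − 1/2·R2.
R3 ← R3 / (8).
R1 ← R1 − 16/33·R3.
R2 ← R2 − 4/11·R3.
Reading off the reduced rows gives x1 = 6, x2 = 4, x3 = -5.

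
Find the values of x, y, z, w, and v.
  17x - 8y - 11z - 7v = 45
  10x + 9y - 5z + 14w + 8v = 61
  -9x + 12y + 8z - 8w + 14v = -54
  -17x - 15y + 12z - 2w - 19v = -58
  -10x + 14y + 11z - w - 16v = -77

Row-reduce the augmented matrix:
R1 ← R1 / (17).
R2 ← R2 − 10·R1.
R3 ← R3 + 9·R1.
R4 ← R4 + 17·R1.
R5 ← R5 + 10·R1.
R2 ← R2 / (233/17).
R1 ← R1 + 8/17·R2.
R3 ← R3 − 132/17·R2.
R4 ← R4 + 23·R2.
R5 ← R5 − 158/17·R2.
R3 ← R3 / (313/233).
R1 ← R1 + 139/233·R3.
R2 ← R2 − 25/233·R3.
R4 ← R4 − 808/233·R3.
R5 ← R5 − 823/233·R3.
R4 ← R4 / (19600/313).
R1 ← R1 + 2064/313·R4.
R2 ← R2 − 718/313·R4.
R3 ← R3 + 3712/313·R4.
R5 ← R5 − 9827/313·R4.
R5 ← R5 / (-36839/1225).
R1 ← R1 + 2/1225·R5.
R2 ← R2 − 1399/1225·R5.
R3 ← R3 + 241/1225·R5.
R4 ← R4 + 284/1225·R5.
Reading off the reduced rows gives x = 0, y = -1, z = -4, w = 3, v = 1.

x = 0, y = -1, z = -4, w = 3, v = 1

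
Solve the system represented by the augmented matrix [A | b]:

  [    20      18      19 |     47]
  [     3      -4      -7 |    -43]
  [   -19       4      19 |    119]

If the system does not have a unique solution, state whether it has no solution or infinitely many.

x_1 = -4, x_2 = 6, x_3 = 1

Row-reduce the augmented matrix:
R1 ← R1 / (20).
R2 ← R2 − 3·R1.
R3 ← R3 + 19·R1.
R2 ← R2 / (-67/10).
R1 ← R1 − 9/10·R2.
R3 ← R3 − 211/10·R2.
R3 ← R3 / (404/67).
R1 ← R1 + 25/67·R3.
R2 ← R2 − 197/134·R3.
Reading off the reduced rows gives x_1 = -4, x_2 = 6, x_3 = 1.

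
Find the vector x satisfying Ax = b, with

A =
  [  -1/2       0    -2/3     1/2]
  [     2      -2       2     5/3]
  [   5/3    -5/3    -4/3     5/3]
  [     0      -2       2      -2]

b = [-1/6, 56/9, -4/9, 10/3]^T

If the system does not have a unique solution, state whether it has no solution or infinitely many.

Row-reduce the augmented matrix:
R1 ← R1 / (-1/2).
R2 ← R2 − 2·R1.
R3 ← R3 − 5/3·R1.
R2 ← R2 / (-2).
R3 ← R3 + 5/3·R2.
R4 ← R4 + 2·R2.
R3 ← R3 / (-3).
R1 ← R1 − 4/3·R3.
R2 ← R2 − 1/3·R3.
R4 ← R4 − 8/3·R3.
R4 ← R4 / (-439/81).
R1 ← R1 + 71/81·R4.
R2 ← R2 + 146/81·R4.
R3 ← R3 + 5/54·R4.
Reading off the reduced rows gives x_1 = -1, x_2 = -1, x_3 = 2, x_4 = 4/3.

x_1 = -1, x_2 = -1, x_3 = 2, x_4 = 4/3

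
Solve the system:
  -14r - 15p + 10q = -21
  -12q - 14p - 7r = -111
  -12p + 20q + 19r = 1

Row-reduce the augmented matrix:
R1 ← R1 / (-15).
R2 ← R2 + 14·R1.
R3 ← R3 + 12·R1.
R2 ← R2 / (-64/3).
R1 ← R1 + 2/3·R2.
R3 ← R3 − 12·R2.
R3 ← R3 / (2689/80).
R1 ← R1 − 119/160·R3.
R2 ← R2 + 91/320·R3.
Reading off the reduced rows gives p = 5, q = 4, r = -1.

p = 5, q = 4, r = -1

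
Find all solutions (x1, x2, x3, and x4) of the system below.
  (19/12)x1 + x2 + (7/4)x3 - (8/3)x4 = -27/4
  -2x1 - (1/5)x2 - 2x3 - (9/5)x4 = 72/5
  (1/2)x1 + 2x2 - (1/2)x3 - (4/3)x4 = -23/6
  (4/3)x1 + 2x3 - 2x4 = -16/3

no solution

Row-reduce:
R1 ← R1 / (19/12).
R2 ← R2 + 2·R1.
R3 ← R3 − 1/2·R1.
R4 ← R4 − 4/3·R1.
R2 ← R2 / (101/95).
R1 ← R1 − 12/19·R2.
R3 ← R3 − 32/19·R2.
R4 ← R4 + 16/19·R2.
R3 ← R3 / (-140/101).
R1 ← R1 − 99/101·R3.
R2 ← R2 − 20/101·R3.
R4 ← R4 − 70/101·R3.
Row 4 reduces to 0 = -1/2, a contradiction. The system is inconsistent.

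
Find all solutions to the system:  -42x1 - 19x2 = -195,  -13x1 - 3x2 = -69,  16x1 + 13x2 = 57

x1 = 6, x2 = -3

Row-reduce the augmented matrix:
R1 ← R1 / (-42).
R2 ← R2 + 13·R1.
R3 ← R3 − 16·R1.
R2 ← R2 / (121/42).
R1 ← R1 − 19/42·R2.
R3 ← R3 − 121/21·R2.
R3 reduces to 0 = 0, so the extra equation is consistent.
Reading off the reduced rows gives x1 = 6, x2 = -3.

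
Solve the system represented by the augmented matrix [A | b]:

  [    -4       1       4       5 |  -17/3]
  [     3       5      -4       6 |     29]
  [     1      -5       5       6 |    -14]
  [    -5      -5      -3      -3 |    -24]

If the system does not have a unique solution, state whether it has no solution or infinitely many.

x_1 = 2, x_2 = 3, x_3 = -1, x_4 = 2/3

Row-reduce the augmented matrix:
R1 ← R1 / (-4).
R2 ← R2 − 3·R1.
R3 ← R3 − 1·R1.
R4 ← R4 + 5·R1.
R2 ← R2 / (23/4).
R1 ← R1 + 1/4·R2.
R3 ← R3 + 19/4·R2.
R4 ← R4 + 25/4·R2.
R3 ← R3 / (119/23).
R1 ← R1 + 24/23·R3.
R2 ← R2 + 4/23·R3.
R4 ← R4 + 209/23·R3.
R4 ← R4 / (3359/119).
R1 ← R1 − 269/119·R4.
R2 ← R2 − 263/119·R4.
R3 ← R3 − 352/119·R4.
Reading off the reduced rows gives x_1 = 2, x_2 = 3, x_3 = -1, x_4 = 2/3.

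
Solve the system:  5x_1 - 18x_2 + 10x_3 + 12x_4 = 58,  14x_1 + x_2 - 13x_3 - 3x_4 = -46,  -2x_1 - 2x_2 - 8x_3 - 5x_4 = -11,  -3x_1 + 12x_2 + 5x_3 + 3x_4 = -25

x_1 = 0, x_2 = -3, x_3 = 4, x_4 = -3

Row-reduce the augmented matrix:
R1 ← R1 / (5).
R2 ← R2 − 14·R1.
R3 ← R3 + 2·R1.
R4 ← R4 + 3·R1.
R2 ← R2 / (257/5).
R1 ← R1 + 18/5·R2.
R3 ← R3 + 46/5·R2.
R4 ← R4 − 6/5·R2.
R3 ← R3 / (-2914/257).
R1 ← R1 + 224/257·R3.
R2 ← R2 + 205/257·R3.
R4 ← R4 − 3073/257·R3.
R4 ← R4 / (11467/2914).
R1 ← R1 − 518/1457·R4.
R2 ← R2 + 691/2914·R4.
R3 ← R3 − 1735/2914·R4.
Reading off the reduced rows gives x_1 = 0, x_2 = -3, x_3 = 4, x_4 = -3.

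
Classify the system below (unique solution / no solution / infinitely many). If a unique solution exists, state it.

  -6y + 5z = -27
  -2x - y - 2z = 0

infinitely many solutions

Row-reduce:
Swap R1 and R2.
R1 ← R1 / (-2).
R2 ← R2 / (-6).
R1 ← R1 − 1/2·R2.
Rank is 2 with 3 unknowns, leaving z free.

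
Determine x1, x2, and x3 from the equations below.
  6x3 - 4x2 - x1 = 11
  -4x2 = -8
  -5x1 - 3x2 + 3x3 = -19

Row-reduce the augmented matrix:
R1 ← R1 / (-1).
R3 ← R3 + 5·R1.
R2 ← R2 / (-4).
R1 ← R1 − 4·R2.
R3 ← R3 − 17·R2.
R3 ← R3 / (-27).
R1 ← R1 + 6·R3.
Reading off the reduced rows gives x1 = 5, x2 = 2, x3 = 4.

x1 = 5, x2 = 2, x3 = 4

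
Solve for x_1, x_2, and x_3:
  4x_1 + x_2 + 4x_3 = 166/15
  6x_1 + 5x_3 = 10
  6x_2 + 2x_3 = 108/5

x_1 = -1/3, x_2 = 14/5, x_3 = 12/5

Row-reduce the augmented matrix:
R1 ← R1 / (4).
R2 ← R2 − 6·R1.
R2 ← R2 / (-3/2).
R1 ← R1 − 1/4·R2.
R3 ← R3 − 6·R2.
R3 ← R3 / (-2).
R1 ← R1 − 5/6·R3.
R2 ← R2 − 2/3·R3.
Reading off the reduced rows gives x_1 = -1/3, x_2 = 14/5, x_3 = 12/5.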